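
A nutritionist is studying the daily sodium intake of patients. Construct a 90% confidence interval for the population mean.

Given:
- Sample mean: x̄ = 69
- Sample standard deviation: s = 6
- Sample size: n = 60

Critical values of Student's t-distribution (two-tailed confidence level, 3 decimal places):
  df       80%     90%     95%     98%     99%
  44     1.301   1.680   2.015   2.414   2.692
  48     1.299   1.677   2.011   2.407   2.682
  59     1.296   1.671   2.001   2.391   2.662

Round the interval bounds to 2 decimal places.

The population standard deviation σ is unknown (only the sample standard deviation s is given), so use a t-interval with df = n - 1 = 60 - 1 = 59.

For 90% confidence with df = 59, t* = 1.671 (from t-table)

Standard error: SE = s/√n = 6/√60 = 0.774597

Margin of error: E = t* × SE = 1.671 × 0.774597 = 1.2944

T-interval: x̄ ± E = 69 ± 1.2944 = (67.7056, 70.2944)

Rounded to 2 decimal places:

(67.71, 70.29)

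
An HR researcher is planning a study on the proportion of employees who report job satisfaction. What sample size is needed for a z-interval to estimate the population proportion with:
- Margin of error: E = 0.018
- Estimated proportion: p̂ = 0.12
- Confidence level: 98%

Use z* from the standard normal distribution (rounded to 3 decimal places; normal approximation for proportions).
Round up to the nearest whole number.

Using z* for proportion z-interval (normal approximation).

For 98% confidence, z* = 2.326 (from standard normal table)

Sample size formula for proportion z-interval: n = z*²p̂(1-p̂)/E²

n = 2.326² × 0.12 × 0.88 / 0.018²
  = 5.410276 × 0.1056 / 0.000324
  = 1763.3492

Round up to the nearest whole number: n = 1764

1764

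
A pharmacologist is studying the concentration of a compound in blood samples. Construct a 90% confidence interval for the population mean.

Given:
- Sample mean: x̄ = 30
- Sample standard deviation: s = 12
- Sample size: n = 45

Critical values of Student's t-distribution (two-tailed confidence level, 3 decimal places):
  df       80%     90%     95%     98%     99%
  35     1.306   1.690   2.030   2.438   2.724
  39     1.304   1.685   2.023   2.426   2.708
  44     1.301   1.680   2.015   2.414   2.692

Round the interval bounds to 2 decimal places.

The population standard deviation σ is unknown (only the sample standard deviation s is given), so use a t-interval with df = n - 1 = 45 - 1 = 44.

For 90% confidence with df = 44, t* = 1.680 (from t-table)

Standard error: SE = s/√n = 12/√45 = 1.788854

Margin of error: E = t* × SE = 1.680 × 1.788854 = 3.0053

T-interval: x̄ ± E = 30 ± 3.0053 = (26.9947, 33.0053)

Rounded to 2 decimal places:

(26.99, 33.01)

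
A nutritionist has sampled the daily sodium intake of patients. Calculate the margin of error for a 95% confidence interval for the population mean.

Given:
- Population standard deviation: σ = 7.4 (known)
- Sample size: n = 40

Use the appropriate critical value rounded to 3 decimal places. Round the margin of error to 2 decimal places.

The population standard deviation σ is known, so use the z-interval margin of error formula.

For 95% confidence, z* = 1.96 (from standard normal table)

Margin of error formula for z-interval: E = z* × σ/√n

E = 1.96 × 7.4/√40
  = 1.96 × 1.170043
  = 2.2933

Rounded to 2 decimal places:

2.29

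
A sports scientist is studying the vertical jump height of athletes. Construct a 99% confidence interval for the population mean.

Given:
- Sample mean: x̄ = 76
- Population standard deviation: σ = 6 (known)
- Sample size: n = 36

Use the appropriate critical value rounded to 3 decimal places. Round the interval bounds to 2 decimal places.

The population standard deviation σ is known, so use a z-interval (standard normal critical value).

For 99% confidence, z* = 2.576 (from standard normal table)

Standard error: SE = σ/√n = 6/√36 = 1.000000

Margin of error: E = z* × SE = 2.576 × 1.000000 = 2.5760

Z-interval: x̄ ± E = 76 ± 2.5760 = (73.4240, 78.5760)

Rounded to 2 decimal places:

(73.42, 78.58)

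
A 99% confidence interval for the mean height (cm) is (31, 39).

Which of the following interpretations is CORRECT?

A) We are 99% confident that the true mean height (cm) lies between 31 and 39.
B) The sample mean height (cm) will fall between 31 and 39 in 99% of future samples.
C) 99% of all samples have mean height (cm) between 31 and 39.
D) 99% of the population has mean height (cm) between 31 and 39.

A confidence interval represents our confidence in the procedure, not a probability statement about the parameter.

Key concept: If we repeated this sampling process many times and computed a 99% CI each time, about 99% of those intervals would contain the true population parameter.

For this specific interval (31, 39):
- Midpoint (point estimate): 35
- Margin of error: 4

The correct interpretation is the one stating confidence that the true parameter lies in the interval — option A.

A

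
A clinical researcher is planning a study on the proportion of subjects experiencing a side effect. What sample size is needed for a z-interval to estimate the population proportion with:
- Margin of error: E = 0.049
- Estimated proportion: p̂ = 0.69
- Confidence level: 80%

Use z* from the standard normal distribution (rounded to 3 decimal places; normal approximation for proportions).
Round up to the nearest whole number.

Using z* for proportion z-interval (normal approximation).

For 80% confidence, z* = 1.282 (from standard normal table)

Sample size formula for proportion z-interval: n = z*²p̂(1-p̂)/E²

n = 1.282² × 0.69 × 0.31 / 0.049²
  = 1.643524 × 0.2139 / 0.002401
  = 146.4181

Round up to the nearest whole number: n = 147

147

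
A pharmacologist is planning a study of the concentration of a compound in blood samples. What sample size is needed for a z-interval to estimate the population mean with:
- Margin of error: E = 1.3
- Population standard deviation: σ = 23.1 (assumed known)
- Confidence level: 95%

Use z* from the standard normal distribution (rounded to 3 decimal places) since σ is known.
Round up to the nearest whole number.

Using z* since population σ is known (z-interval formula).

For 95% confidence, z* = 1.96 (from standard normal table)

Sample size formula for z-interval: n = (z*σ/E)²

n = (1.96 × 23.1 / 1.3)²
  = (34.827692)²
  = 1212.9682

Round up to the nearest whole number: n = 1213

1213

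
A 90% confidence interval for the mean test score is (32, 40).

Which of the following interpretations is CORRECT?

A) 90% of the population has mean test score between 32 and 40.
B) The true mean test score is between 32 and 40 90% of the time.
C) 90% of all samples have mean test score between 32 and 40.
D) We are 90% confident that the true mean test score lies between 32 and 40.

A confidence interval represents our confidence in the procedure, not a probability statement about the parameter.

Key concept: If we repeated this sampling process many times and computed a 90% CI each time, about 90% of those intervals would contain the true population parameter.

For this specific interval (32, 40):
- Midpoint (point estimate): 36
- Margin of error: 4

The correct interpretation is the one stating confidence that the true parameter lies in the interval — option D.

D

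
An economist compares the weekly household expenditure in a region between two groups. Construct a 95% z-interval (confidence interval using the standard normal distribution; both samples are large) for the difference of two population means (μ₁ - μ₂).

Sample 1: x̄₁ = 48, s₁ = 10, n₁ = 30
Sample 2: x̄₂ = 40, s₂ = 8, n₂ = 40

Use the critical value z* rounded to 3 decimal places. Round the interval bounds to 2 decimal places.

Both samples are large (n₁ = 30 ≥ 30, n₂ = 40 ≥ 30), so a z-interval for the difference of means applies.

Point estimate: x̄₁ - x̄₂ = 48 - 40 = 8

Standard error: SE = √(s₁²/n₁ + s₂²/n₂)
= √(10²/30 + 8²/40)
= √(3.333333 + 1.600000)
= 2.221111

For 95% confidence, z* = 1.96 (from standard normal table)
Margin of error: E = z* × SE = 1.96 × 2.221111 = 4.3534

Z-interval: (x̄₁ - x̄₂) ± E = 8 ± 4.3534 = (3.6466, 12.3534)

Rounded to 2 decimal places:

(3.65, 12.35)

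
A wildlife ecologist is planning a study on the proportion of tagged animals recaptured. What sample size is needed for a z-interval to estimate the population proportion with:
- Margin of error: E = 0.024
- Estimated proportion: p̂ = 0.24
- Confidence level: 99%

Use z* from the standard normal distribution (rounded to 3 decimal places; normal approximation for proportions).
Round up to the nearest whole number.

Using z* for proportion z-interval (normal approximation).

For 99% confidence, z* = 2.576 (from standard normal table)

Sample size formula for proportion z-interval: n = z*²p̂(1-p̂)/E²

n = 2.576² × 0.24 × 0.76 / 0.024²
  = 6.635776 × 0.1824 / 0.000576
  = 2101.3291

Round up to the nearest whole number: n = 2102

2102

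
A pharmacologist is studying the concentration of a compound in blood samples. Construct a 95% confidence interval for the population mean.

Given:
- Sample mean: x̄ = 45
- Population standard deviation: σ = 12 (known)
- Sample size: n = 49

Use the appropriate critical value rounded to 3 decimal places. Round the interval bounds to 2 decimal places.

The population standard deviation σ is known, so use a z-interval (standard normal critical value).

For 95% confidence, z* = 1.96 (from standard normal table)

Standard error: SE = σ/√n = 12/√49 = 1.714286

Margin of error: E = z* × SE = 1.96 × 1.714286 = 3.3600

Z-interval: x̄ ± E = 45 ± 3.3600 = (41.6400, 48.3600)

Rounded to 2 decimal places:

(41.64, 48.36)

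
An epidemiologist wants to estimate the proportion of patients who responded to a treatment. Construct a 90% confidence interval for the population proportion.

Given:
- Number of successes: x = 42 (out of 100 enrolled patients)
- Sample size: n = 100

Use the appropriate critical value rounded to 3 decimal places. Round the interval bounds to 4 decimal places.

Sample proportion: p̂ = 42/100 = 0.420000

Check conditions for normal approximation:
  np̂ = 42 ≥ 10 ✓
  n(1-p̂) = 58 ≥ 10 ✓

The sample is large enough, so use a z-interval (normal approximation) for the proportion.

For 90% confidence, z* = 1.645 (from standard normal table)

Standard error: SE = √(p̂(1-p̂)/n) = √(0.420000×0.580000/100) = 0.04935585

Margin of error: E = z* × SE = 1.645 × 0.04935585 = 0.081190

Z-interval: p̂ ± E = 0.420000 ± 0.081190 = (0.338810, 0.501190)

Rounded to 4 decimal places:

(0.3388, 0.5012)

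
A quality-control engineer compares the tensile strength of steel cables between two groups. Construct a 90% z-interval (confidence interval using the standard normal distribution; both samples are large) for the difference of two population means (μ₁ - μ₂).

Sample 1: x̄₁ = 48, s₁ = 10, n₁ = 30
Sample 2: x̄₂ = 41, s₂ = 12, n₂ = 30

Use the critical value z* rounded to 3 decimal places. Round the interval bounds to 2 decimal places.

Both samples are large (n₁ = 30 ≥ 30, n₂ = 30 ≥ 30), so a z-interval for the difference of means applies.

Point estimate: x̄₁ - x̄₂ = 48 - 41 = 7

Standard error: SE = √(s₁²/n₁ + s₂²/n₂)
= √(10²/30 + 12²/30)
= √(3.333333 + 4.800000)
= 2.851900

For 90% confidence, z* = 1.645 (from standard normal table)
Margin of error: E = z* × SE = 1.645 × 2.851900 = 4.6914

Z-interval: (x̄₁ - x̄₂) ± E = 7 ± 4.6914 = (2.3086, 11.6914)

Rounded to 2 decimal places:

(2.31, 11.69)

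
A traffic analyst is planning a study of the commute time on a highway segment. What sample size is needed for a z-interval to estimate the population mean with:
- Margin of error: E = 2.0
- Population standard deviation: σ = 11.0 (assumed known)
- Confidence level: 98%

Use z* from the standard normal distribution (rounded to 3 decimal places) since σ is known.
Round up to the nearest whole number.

Using z* since population σ is known (z-interval formula).

For 98% confidence, z* = 2.326 (from standard normal table)

Sample size formula for z-interval: n = (z*σ/E)²

n = (2.326 × 11.0 / 2.0)²
  = (12.793000)²
  = 163.6608

Round up to the nearest whole number: n = 164

164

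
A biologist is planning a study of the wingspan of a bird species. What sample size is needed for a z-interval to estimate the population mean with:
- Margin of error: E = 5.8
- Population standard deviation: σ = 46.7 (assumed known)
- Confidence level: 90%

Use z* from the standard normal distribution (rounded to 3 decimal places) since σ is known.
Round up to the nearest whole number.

Using z* since population σ is known (z-interval formula).

For 90% confidence, z* = 1.645 (from standard normal table)

Sample size formula for z-interval: n = (z*σ/E)²

n = (1.645 × 46.7 / 5.8)²
  = (13.245086)²
  = 175.4323

Round up to the nearest whole number: n = 176

176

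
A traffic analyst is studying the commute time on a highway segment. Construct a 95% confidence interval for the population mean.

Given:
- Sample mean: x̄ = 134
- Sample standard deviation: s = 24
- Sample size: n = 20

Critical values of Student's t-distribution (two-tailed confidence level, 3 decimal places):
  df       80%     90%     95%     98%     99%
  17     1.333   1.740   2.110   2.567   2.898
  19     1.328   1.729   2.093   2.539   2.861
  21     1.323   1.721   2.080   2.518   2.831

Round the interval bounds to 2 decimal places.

The population standard deviation σ is unknown (only the sample standard deviation s is given), so use a t-interval with df = n - 1 = 20 - 1 = 19.

For 95% confidence with df = 19, t* = 2.093 (from t-table)

Standard error: SE = s/√n = 24/√20 = 5.366563

Margin of error: E = t* × SE = 2.093 × 5.366563 = 11.2322

T-interval: x̄ ± E = 134 ± 11.2322 = (122.7678, 145.2322)

Rounded to 2 decimal places:

(122.77, 145.23)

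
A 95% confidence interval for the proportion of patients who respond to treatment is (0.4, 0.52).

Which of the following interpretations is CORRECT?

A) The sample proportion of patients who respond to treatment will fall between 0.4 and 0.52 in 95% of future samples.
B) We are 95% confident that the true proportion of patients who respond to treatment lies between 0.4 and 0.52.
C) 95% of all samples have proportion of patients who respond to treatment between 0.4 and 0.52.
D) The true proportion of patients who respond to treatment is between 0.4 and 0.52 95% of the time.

A confidence interval represents our confidence in the procedure, not a probability statement about the parameter.

Key concept: If we repeated this sampling process many times and computed a 95% CI each time, about 95% of those intervals would contain the true population parameter.

For this specific interval (0.4, 0.52):
- Midpoint (point estimate): 0.46
- Margin of error: 0.06

The correct interpretation is the one stating confidence that the true parameter lies in the interval — option B.

B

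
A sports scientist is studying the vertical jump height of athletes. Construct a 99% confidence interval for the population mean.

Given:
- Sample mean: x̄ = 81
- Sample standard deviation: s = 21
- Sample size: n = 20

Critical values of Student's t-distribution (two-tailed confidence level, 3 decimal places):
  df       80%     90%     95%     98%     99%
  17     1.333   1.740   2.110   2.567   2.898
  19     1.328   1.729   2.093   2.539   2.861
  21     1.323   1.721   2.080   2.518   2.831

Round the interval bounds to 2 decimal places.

The population standard deviation σ is unknown (only the sample standard deviation s is given), so use a t-interval with df = n - 1 = 20 - 1 = 19.

For 99% confidence with df = 19, t* = 2.861 (from t-table)

Standard error: SE = s/√n = 21/√20 = 4.695743

Margin of error: E = t* × SE = 2.861 × 4.695743 = 13.4345

T-interval: x̄ ± E = 81 ± 13.4345 = (67.5655, 94.4345)

Rounded to 2 decimal places:

(67.57, 94.43)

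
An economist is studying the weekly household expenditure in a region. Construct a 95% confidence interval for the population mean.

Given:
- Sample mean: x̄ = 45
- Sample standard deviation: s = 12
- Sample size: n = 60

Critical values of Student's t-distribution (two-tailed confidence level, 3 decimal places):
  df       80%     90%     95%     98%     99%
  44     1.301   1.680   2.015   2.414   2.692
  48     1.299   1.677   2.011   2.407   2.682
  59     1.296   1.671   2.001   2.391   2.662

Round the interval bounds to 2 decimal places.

The population standard deviation σ is unknown (only the sample standard deviation s is given), so use a t-interval with df = n - 1 = 60 - 1 = 59.

For 95% confidence with df = 59, t* = 2.001 (from t-table)

Standard error: SE = s/√n = 12/√60 = 1.549193

Margin of error: E = t* × SE = 2.001 × 1.549193 = 3.0999

T-interval: x̄ ± E = 45 ± 3.0999 = (41.9001, 48.0999)

Rounded to 2 decimal places:

(41.90, 48.10)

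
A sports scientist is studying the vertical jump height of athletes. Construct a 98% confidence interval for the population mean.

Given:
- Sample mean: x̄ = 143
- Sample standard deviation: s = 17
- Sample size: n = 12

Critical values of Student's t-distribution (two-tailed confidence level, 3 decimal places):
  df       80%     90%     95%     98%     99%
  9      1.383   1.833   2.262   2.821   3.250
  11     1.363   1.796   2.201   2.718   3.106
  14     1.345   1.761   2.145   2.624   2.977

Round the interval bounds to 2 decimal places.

The population standard deviation σ is unknown (only the sample standard deviation s is given), so use a t-interval with df = n - 1 = 12 - 1 = 11.

For 98% confidence with df = 11, t* = 2.718 (from t-table)

Standard error: SE = s/√n = 17/√12 = 4.907477

Margin of error: E = t* × SE = 2.718 × 4.907477 = 13.3385

T-interval: x̄ ± E = 143 ± 13.3385 = (129.6615, 156.3385)

Rounded to 2 decimal places:

(129.66, 156.34)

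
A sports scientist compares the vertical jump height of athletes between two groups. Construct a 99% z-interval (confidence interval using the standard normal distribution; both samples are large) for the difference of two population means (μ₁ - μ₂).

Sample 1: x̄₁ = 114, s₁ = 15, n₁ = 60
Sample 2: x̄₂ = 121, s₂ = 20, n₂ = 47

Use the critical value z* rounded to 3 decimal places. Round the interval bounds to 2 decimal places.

Both samples are large (n₁ = 60 ≥ 30, n₂ = 47 ≥ 30), so a z-interval for the difference of means applies.

Point estimate: x̄₁ - x̄₂ = 114 - 121 = -7

Standard error: SE = √(s₁²/n₁ + s₂²/n₂)
= √(15²/60 + 20²/47)
= √(3.750000 + 8.510638)
= 3.501519

For 99% confidence, z* = 2.576 (from standard normal table)
Margin of error: E = z* × SE = 2.576 × 3.501519 = 9.0199

Z-interval: (x̄₁ - x̄₂) ± E = -7 ± 9.0199 = (-16.0199, 2.0199)

Rounded to 2 decimal places:

(-16.02, 2.02)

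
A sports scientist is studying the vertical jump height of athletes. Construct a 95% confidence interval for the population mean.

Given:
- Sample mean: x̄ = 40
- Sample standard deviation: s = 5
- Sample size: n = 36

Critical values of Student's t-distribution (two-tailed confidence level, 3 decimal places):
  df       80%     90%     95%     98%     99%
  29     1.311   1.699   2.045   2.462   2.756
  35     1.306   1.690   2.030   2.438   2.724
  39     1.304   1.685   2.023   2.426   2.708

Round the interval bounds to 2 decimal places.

The population standard deviation σ is unknown (only the sample standard deviation s is given), so use a t-interval with df = n - 1 = 36 - 1 = 35.

For 95% confidence with df = 35, t* = 2.030 (from t-table)

Standard error: SE = s/√n = 5/√36 = 0.833333

Margin of error: E = t* × SE = 2.030 × 0.833333 = 1.6917

T-interval: x̄ ± E = 40 ± 1.6917 = (38.3083, 41.6917)

Rounded to 2 decimal places:

(38.31, 41.69)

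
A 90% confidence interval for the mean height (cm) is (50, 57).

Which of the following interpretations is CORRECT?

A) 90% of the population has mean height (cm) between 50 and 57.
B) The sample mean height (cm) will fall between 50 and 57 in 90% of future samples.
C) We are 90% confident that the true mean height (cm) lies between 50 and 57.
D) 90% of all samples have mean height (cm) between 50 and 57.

A confidence interval represents our confidence in the procedure, not a probability statement about the parameter.

Key concept: If we repeated this sampling process many times and computed a 90% CI each time, about 90% of those intervals would contain the true population parameter.

For this specific interval (50, 57):
- Midpoint (point estimate): 53.5
- Margin of error: 3.5

The correct interpretation is the one stating confidence that the true parameter lies in the interval — option C.

C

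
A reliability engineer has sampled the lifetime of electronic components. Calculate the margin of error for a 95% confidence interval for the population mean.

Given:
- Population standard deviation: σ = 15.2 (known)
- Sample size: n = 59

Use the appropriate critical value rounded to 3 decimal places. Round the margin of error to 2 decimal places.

The population standard deviation σ is known, so use the z-interval margin of error formula.

For 95% confidence, z* = 1.96 (from standard normal table)

Margin of error formula for z-interval: E = z* × σ/√n

E = 1.96 × 15.2/√59
  = 1.96 × 1.978871
  = 3.8786

Rounded to 2 decimal places:

3.88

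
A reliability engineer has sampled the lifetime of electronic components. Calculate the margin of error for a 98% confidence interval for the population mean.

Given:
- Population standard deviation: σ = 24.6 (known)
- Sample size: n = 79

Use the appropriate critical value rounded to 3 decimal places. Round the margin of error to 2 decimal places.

The population standard deviation σ is known, so use the z-interval margin of error formula.

For 98% confidence, z* = 2.326 (from standard normal table)

Margin of error formula for z-interval: E = z* × σ/√n

E = 2.326 × 24.6/√79
  = 2.326 × 2.767716
  = 6.4377

Rounded to 2 decimal places:

6.44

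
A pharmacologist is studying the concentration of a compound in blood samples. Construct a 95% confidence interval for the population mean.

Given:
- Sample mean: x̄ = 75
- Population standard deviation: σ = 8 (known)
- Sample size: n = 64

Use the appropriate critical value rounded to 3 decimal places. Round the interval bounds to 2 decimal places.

The population standard deviation σ is known, so use a z-interval (standard normal critical value).

For 95% confidence, z* = 1.96 (from standard normal table)

Standard error: SE = σ/√n = 8/√64 = 1.000000

Margin of error: E = z* × SE = 1.96 × 1.000000 = 1.9600

Z-interval: x̄ ± E = 75 ± 1.9600 = (73.0400, 76.9600)

Rounded to 2 decimal places:

(73.04, 76.96)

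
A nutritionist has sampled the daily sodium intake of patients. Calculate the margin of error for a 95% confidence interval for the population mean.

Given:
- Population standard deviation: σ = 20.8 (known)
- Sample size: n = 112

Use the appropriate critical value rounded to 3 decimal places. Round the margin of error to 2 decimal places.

The population standard deviation σ is known, so use the z-interval margin of error formula.

For 95% confidence, z* = 1.96 (from standard normal table)

Margin of error formula for z-interval: E = z* × σ/√n

E = 1.96 × 20.8/√112
  = 1.96 × 1.965415
  = 3.8522

Rounded to 2 decimal places:

3.85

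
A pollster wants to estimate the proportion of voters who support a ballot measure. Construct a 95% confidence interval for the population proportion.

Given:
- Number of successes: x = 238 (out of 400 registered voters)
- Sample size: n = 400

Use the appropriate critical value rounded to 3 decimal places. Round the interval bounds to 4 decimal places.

Sample proportion: p̂ = 238/400 = 0.595000

Check conditions for normal approximation:
  np̂ = 238 ≥ 10 ✓
  n(1-p̂) = 162 ≥ 10 ✓

The sample is large enough, so use a z-interval (normal approximation) for the proportion.

For 95% confidence, z* = 1.96 (from standard normal table)

Standard error: SE = √(p̂(1-p̂)/n) = √(0.595000×0.405000/400) = 0.02454460

Margin of error: E = z* × SE = 1.96 × 0.02454460 = 0.048107

Z-interval: p̂ ± E = 0.595000 ± 0.048107 = (0.546893, 0.643107)

Rounded to 4 decimal places:

(0.5469, 0.6431)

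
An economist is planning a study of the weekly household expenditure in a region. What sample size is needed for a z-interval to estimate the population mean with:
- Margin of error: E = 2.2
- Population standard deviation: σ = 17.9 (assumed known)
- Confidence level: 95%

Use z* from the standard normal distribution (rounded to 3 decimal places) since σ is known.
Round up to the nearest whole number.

Using z* since population σ is known (z-interval formula).

For 95% confidence, z* = 1.96 (from standard normal table)

Sample size formula for z-interval: n = (z*σ/E)²

n = (1.96 × 17.9 / 2.2)²
  = (15.947273)²
  = 254.3155

Round up to the nearest whole number: n = 255

255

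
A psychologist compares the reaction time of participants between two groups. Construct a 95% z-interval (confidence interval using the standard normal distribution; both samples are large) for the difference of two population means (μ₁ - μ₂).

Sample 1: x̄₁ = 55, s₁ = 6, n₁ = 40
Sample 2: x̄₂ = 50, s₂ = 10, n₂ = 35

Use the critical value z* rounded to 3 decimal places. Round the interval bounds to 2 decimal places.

Both samples are large (n₁ = 40 ≥ 30, n₂ = 35 ≥ 30), so a z-interval for the difference of means applies.

Point estimate: x̄₁ - x̄₂ = 55 - 50 = 5

Standard error: SE = √(s₁²/n₁ + s₂²/n₂)
= √(6²/40 + 10²/35)
= √(0.900000 + 2.857143)
= 1.938335

For 95% confidence, z* = 1.96 (from standard normal table)
Margin of error: E = z* × SE = 1.96 × 1.938335 = 3.7991

Z-interval: (x̄₁ - x̄₂) ± E = 5 ± 3.7991 = (1.2009, 8.7991)

Rounded to 2 decimal places:

(1.20, 8.80)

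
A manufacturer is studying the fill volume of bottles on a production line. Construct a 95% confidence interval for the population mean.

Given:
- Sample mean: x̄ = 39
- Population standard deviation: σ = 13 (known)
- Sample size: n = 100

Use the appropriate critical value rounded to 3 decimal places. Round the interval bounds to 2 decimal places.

The population standard deviation σ is known, so use a z-interval (standard normal critical value).

For 95% confidence, z* = 1.96 (from standard normal table)

Standard error: SE = σ/√n = 13/√100 = 1.300000

Margin of error: E = z* × SE = 1.96 × 1.300000 = 2.5480

Z-interval: x̄ ± E = 39 ± 2.5480 = (36.4520, 41.5480)

Rounded to 2 decimal places:

(36.45, 41.55)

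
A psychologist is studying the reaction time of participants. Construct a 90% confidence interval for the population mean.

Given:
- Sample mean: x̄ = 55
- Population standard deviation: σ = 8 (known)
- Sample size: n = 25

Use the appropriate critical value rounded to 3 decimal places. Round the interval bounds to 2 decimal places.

The population standard deviation σ is known, so use a z-interval (standard normal critical value).

For 90% confidence, z* = 1.645 (from standard normal table)

Standard error: SE = σ/√n = 8/√25 = 1.600000

Margin of error: E = z* × SE = 1.645 × 1.600000 = 2.6320

Z-interval: x̄ ± E = 55 ± 2.6320 = (52.3680, 57.6320)

Rounded to 2 decimal places:

(52.37, 57.63)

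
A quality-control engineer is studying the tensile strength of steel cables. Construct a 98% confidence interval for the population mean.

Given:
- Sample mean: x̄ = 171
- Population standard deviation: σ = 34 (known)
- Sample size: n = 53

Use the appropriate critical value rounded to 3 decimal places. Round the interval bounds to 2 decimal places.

The population standard deviation σ is known, so use a z-interval (standard normal critical value).

For 98% confidence, z* = 2.326 (from standard normal table)

Standard error: SE = σ/√n = 34/√53 = 4.670259

Margin of error: E = z* × SE = 2.326 × 4.670259 = 10.8630

Z-interval: x̄ ± E = 171 ± 10.8630 = (160.1370, 181.8630)

Rounded to 2 decimal places:

(160.14, 181.86)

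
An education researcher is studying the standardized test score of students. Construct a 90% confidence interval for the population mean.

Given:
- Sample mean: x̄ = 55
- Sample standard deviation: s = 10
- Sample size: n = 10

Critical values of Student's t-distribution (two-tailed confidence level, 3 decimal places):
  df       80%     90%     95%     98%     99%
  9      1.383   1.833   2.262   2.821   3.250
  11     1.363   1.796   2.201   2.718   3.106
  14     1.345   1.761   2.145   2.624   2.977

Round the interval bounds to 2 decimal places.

The population standard deviation σ is unknown (only the sample standard deviation s is given), so use a t-interval with df = n - 1 = 10 - 1 = 9.

For 90% confidence with df = 9, t* = 1.833 (from t-table)

Standard error: SE = s/√n = 10/√10 = 3.162278

Margin of error: E = t* × SE = 1.833 × 3.162278 = 5.7965

T-interval: x̄ ± E = 55 ± 5.7965 = (49.2035, 60.7965)

Rounded to 2 decimal places:

(49.20, 60.80)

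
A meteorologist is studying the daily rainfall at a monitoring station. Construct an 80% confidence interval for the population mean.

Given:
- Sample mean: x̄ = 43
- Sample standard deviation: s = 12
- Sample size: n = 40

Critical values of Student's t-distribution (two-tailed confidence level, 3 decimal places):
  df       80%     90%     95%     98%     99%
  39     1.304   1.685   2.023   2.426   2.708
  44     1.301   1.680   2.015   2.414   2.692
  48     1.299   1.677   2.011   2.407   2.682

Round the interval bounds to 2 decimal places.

The population standard deviation σ is unknown (only the sample standard deviation s is given), so use a t-interval with df = n - 1 = 40 - 1 = 39.

For 80% confidence with df = 39, t* = 1.304 (from t-table)

Standard error: SE = s/√n = 12/√40 = 1.897367

Margin of error: E = t* × SE = 1.304 × 1.897367 = 2.4742

T-interval: x̄ ± E = 43 ± 2.4742 = (40.5258, 45.4742)

Rounded to 2 decimal places:

(40.53, 45.47)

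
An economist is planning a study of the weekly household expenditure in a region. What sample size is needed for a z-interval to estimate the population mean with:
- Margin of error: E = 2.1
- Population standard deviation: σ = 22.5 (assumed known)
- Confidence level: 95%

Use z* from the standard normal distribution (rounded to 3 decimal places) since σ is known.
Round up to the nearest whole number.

Using z* since population σ is known (z-interval formula).

For 95% confidence, z* = 1.96 (from standard normal table)

Sample size formula for z-interval: n = (z*σ/E)²

n = (1.96 × 22.5 / 2.1)²
  = (21.000000)²
  = 441 (exactly)

This is already a whole number, so no rounding up is needed: n = 441

441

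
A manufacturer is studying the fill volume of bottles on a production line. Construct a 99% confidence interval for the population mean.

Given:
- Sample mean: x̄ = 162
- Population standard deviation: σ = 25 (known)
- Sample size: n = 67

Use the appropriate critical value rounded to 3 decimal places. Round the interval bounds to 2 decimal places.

The population standard deviation σ is known, so use a z-interval (standard normal critical value).

For 99% confidence, z* = 2.576 (from standard normal table)

Standard error: SE = σ/√n = 25/√67 = 3.054236

Margin of error: E = z* × SE = 2.576 × 3.054236 = 7.8677

Z-interval: x̄ ± E = 162 ± 7.8677 = (154.1323, 169.8677)

Rounded to 2 decimal places:

(154.13, 169.87)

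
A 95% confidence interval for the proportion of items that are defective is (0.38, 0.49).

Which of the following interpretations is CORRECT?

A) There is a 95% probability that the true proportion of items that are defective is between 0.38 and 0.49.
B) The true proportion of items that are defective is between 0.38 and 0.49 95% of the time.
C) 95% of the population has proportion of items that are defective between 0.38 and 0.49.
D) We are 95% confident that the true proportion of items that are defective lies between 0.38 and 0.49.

A confidence interval represents our confidence in the procedure, not a probability statement about the parameter.

Key concept: If we repeated this sampling process many times and computed a 95% CI each time, about 95% of those intervals would contain the true population parameter.

For this specific interval (0.38, 0.49):
- Midpoint (point estimate): 0.435
- Margin of error: 0.055

The correct interpretation is the one stating confidence that the true parameter lies in the interval — option D.

D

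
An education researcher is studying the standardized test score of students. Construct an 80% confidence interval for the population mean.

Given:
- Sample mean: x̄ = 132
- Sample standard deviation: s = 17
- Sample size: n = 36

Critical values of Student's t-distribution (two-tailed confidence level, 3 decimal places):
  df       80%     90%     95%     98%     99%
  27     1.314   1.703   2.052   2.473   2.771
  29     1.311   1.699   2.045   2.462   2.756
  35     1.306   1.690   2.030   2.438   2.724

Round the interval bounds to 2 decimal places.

The population standard deviation σ is unknown (only the sample standard deviation s is given), so use a t-interval with df = n - 1 = 36 - 1 = 35.

For 80% confidence with df = 35, t* = 1.306 (from t-table)

Standard error: SE = s/√n = 17/√36 = 2.833333

Margin of error: E = t* × SE = 1.306 × 2.833333 = 3.7003

T-interval: x̄ ± E = 132 ± 3.7003 = (128.2997, 135.7003)

Rounded to 2 decimal places:

(128.30, 135.70)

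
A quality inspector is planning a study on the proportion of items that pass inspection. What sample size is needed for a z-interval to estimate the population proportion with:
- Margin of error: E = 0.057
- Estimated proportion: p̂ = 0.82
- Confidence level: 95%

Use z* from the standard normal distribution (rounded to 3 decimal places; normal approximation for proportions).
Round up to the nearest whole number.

Using z* for proportion z-interval (normal approximation).

For 95% confidence, z* = 1.96 (from standard normal table)

Sample size formula for proportion z-interval: n = z*²p̂(1-p̂)/E²

n = 1.96² × 0.82 × 0.18 / 0.057²
  = 3.8416 × 0.1476 / 0.003249
  = 174.5214

Round up to the nearest whole number: n = 175

175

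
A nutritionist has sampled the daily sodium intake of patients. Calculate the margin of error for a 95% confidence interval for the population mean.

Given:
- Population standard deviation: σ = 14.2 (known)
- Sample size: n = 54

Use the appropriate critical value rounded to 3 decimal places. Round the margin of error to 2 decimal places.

The population standard deviation σ is known, so use the z-interval margin of error formula.

For 95% confidence, z* = 1.96 (from standard normal table)

Margin of error formula for z-interval: E = z* × σ/√n

E = 1.96 × 14.2/√54
  = 1.96 × 1.932375
  = 3.7875

Rounded to 2 decimal places:

3.79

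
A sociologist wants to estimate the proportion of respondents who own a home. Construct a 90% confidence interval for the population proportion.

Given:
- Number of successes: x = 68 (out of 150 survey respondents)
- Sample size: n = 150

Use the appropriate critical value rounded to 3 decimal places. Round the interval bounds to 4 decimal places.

Sample proportion: p̂ = 68/150 = 0.453333

Check conditions for normal approximation:
  np̂ = 68 ≥ 10 ✓
  n(1-p̂) = 82 ≥ 10 ✓

The sample is large enough, so use a z-interval (normal approximation) for the proportion.

For 90% confidence, z* = 1.645 (from standard normal table)

Standard error: SE = √(p̂(1-p̂)/n) = √(0.453333×0.546667/150) = 0.04064663

Margin of error: E = z* × SE = 1.645 × 0.04064663 = 0.066864

Z-interval: p̂ ± E = 0.453333 ± 0.066864 = (0.386470, 0.520197)

Rounded to 4 decimal places:

(0.3865, 0.5202)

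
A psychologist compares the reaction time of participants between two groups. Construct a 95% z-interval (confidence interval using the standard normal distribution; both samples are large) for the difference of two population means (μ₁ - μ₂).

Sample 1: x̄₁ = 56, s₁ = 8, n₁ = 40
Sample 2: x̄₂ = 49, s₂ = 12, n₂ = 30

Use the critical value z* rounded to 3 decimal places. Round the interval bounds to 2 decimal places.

Both samples are large (n₁ = 40 ≥ 30, n₂ = 30 ≥ 30), so a z-interval for the difference of means applies.

Point estimate: x̄₁ - x̄₂ = 56 - 49 = 7

Standard error: SE = √(s₁²/n₁ + s₂²/n₂)
= √(8²/40 + 12²/30)
= √(1.600000 + 4.800000)
= 2.529822

For 95% confidence, z* = 1.96 (from standard normal table)
Margin of error: E = z* × SE = 1.96 × 2.529822 = 4.9585

Z-interval: (x̄₁ - x̄₂) ± E = 7 ± 4.9585 = (2.0415, 11.9585)

Rounded to 2 decimal places:

(2.04, 11.96)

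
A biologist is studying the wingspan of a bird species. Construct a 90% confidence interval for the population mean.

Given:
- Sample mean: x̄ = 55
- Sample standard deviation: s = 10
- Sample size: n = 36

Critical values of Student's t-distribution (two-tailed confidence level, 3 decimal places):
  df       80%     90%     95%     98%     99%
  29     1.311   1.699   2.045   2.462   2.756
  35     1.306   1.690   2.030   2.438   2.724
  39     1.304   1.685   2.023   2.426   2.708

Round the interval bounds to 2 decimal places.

The population standard deviation σ is unknown (only the sample standard deviation s is given), so use a t-interval with df = n - 1 = 36 - 1 = 35.

For 90% confidence with df = 35, t* = 1.690 (from t-table)

Standard error: SE = s/√n = 10/√36 = 1.666667

Margin of error: E = t* × SE = 1.690 × 1.666667 = 2.8167

T-interval: x̄ ± E = 55 ± 2.8167 = (52.1833, 57.8167)

Rounded to 2 decimal places:

(52.18, 57.82)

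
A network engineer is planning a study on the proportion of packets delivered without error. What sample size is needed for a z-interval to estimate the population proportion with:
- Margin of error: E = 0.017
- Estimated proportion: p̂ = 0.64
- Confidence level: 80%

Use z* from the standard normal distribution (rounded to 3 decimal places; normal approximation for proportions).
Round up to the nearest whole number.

Using z* for proportion z-interval (normal approximation).

For 80% confidence, z* = 1.282 (from standard normal table)

Sample size formula for proportion z-interval: n = z*²p̂(1-p̂)/E²

n = 1.282² × 0.64 × 0.36 / 0.017²
  = 1.643524 × 0.2304 / 0.000289
  = 1310.2697

Round up to the nearest whole number: n = 1311

1311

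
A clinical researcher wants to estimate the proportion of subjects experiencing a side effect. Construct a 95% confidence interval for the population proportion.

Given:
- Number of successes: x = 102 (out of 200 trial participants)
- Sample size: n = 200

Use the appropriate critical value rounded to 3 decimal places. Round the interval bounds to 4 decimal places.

Sample proportion: p̂ = 102/200 = 0.510000

Check conditions for normal approximation:
  np̂ = 102 ≥ 10 ✓
  n(1-p̂) = 98 ≥ 10 ✓

The sample is large enough, so use a z-interval (normal approximation) for the proportion.

For 95% confidence, z* = 1.96 (from standard normal table)

Standard error: SE = √(p̂(1-p̂)/n) = √(0.510000×0.490000/200) = 0.03534827

Margin of error: E = z* × SE = 1.96 × 0.03534827 = 0.069283

Z-interval: p̂ ± E = 0.510000 ± 0.069283 = (0.440717, 0.579283)

Rounded to 4 decimal places:

(0.4407, 0.5793)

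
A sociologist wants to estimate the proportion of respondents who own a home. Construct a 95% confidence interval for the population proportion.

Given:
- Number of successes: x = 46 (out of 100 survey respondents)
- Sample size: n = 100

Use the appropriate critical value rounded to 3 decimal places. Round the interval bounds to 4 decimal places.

Sample proportion: p̂ = 46/100 = 0.460000

Check conditions for normal approximation:
  np̂ = 46 ≥ 10 ✓
  n(1-p̂) = 54 ≥ 10 ✓

The sample is large enough, so use a z-interval (normal approximation) for the proportion.

For 95% confidence, z* = 1.96 (from standard normal table)

Standard error: SE = √(p̂(1-p̂)/n) = √(0.460000×0.540000/100) = 0.04983974

Margin of error: E = z* × SE = 1.96 × 0.04983974 = 0.097686

Z-interval: p̂ ± E = 0.460000 ± 0.097686 = (0.362314, 0.557686)

Rounded to 4 decimal places:

(0.3623, 0.5577)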